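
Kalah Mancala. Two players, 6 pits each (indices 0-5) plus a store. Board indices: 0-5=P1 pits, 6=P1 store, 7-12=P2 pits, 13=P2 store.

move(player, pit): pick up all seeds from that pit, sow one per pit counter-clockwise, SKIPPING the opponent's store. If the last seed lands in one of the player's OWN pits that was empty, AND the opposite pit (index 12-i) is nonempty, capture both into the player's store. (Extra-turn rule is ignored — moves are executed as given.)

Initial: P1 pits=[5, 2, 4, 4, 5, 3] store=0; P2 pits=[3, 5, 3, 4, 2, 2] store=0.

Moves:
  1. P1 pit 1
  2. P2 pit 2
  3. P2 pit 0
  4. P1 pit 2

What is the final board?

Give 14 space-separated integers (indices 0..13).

Answer: 5 0 0 6 6 4 1 1 6 1 6 3 3 0

Derivation:
Move 1: P1 pit1 -> P1=[5,0,5,5,5,3](0) P2=[3,5,3,4,2,2](0)
Move 2: P2 pit2 -> P1=[5,0,5,5,5,3](0) P2=[3,5,0,5,3,3](0)
Move 3: P2 pit0 -> P1=[5,0,5,5,5,3](0) P2=[0,6,1,6,3,3](0)
Move 4: P1 pit2 -> P1=[5,0,0,6,6,4](1) P2=[1,6,1,6,3,3](0)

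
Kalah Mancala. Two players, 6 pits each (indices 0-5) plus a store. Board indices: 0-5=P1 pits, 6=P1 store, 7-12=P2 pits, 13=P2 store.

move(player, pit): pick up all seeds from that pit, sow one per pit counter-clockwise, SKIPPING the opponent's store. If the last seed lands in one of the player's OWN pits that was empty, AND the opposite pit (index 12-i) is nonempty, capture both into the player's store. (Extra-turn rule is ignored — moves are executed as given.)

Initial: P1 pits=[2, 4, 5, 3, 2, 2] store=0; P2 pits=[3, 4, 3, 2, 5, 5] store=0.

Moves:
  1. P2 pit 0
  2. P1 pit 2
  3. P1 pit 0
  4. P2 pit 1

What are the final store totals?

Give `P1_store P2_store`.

Answer: 5 1

Derivation:
Move 1: P2 pit0 -> P1=[2,4,5,3,2,2](0) P2=[0,5,4,3,5,5](0)
Move 2: P1 pit2 -> P1=[2,4,0,4,3,3](1) P2=[1,5,4,3,5,5](0)
Move 3: P1 pit0 -> P1=[0,5,0,4,3,3](5) P2=[1,5,4,0,5,5](0)
Move 4: P2 pit1 -> P1=[0,5,0,4,3,3](5) P2=[1,0,5,1,6,6](1)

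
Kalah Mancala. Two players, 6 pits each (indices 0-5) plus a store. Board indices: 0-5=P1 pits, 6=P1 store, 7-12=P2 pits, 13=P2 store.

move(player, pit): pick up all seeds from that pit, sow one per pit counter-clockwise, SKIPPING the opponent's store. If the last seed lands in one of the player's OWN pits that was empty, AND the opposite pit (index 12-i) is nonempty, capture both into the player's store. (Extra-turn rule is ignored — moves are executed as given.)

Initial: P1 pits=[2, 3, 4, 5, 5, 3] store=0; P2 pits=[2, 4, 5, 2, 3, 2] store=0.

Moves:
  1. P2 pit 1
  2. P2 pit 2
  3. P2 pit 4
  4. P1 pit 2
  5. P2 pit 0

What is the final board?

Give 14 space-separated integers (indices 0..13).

Move 1: P2 pit1 -> P1=[2,3,4,5,5,3](0) P2=[2,0,6,3,4,3](0)
Move 2: P2 pit2 -> P1=[3,4,4,5,5,3](0) P2=[2,0,0,4,5,4](1)
Move 3: P2 pit4 -> P1=[4,5,5,5,5,3](0) P2=[2,0,0,4,0,5](2)
Move 4: P1 pit2 -> P1=[4,5,0,6,6,4](1) P2=[3,0,0,4,0,5](2)
Move 5: P2 pit0 -> P1=[4,5,0,6,6,4](1) P2=[0,1,1,5,0,5](2)

Answer: 4 5 0 6 6 4 1 0 1 1 5 0 5 2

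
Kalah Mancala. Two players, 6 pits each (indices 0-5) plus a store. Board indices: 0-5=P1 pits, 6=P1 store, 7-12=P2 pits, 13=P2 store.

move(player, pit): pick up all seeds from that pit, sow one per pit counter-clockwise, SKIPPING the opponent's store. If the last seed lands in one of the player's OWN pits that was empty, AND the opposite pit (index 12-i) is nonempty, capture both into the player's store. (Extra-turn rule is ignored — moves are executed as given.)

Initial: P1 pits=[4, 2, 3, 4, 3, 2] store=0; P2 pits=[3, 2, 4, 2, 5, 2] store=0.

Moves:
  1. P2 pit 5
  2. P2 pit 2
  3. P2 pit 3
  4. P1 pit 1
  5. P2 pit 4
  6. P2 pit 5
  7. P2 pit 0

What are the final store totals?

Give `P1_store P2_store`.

Answer: 0 11

Derivation:
Move 1: P2 pit5 -> P1=[5,2,3,4,3,2](0) P2=[3,2,4,2,5,0](1)
Move 2: P2 pit2 -> P1=[5,2,3,4,3,2](0) P2=[3,2,0,3,6,1](2)
Move 3: P2 pit3 -> P1=[5,2,3,4,3,2](0) P2=[3,2,0,0,7,2](3)
Move 4: P1 pit1 -> P1=[5,0,4,5,3,2](0) P2=[3,2,0,0,7,2](3)
Move 5: P2 pit4 -> P1=[6,1,5,6,4,2](0) P2=[3,2,0,0,0,3](4)
Move 6: P2 pit5 -> P1=[7,2,5,6,4,2](0) P2=[3,2,0,0,0,0](5)
Move 7: P2 pit0 -> P1=[7,2,0,6,4,2](0) P2=[0,3,1,0,0,0](11)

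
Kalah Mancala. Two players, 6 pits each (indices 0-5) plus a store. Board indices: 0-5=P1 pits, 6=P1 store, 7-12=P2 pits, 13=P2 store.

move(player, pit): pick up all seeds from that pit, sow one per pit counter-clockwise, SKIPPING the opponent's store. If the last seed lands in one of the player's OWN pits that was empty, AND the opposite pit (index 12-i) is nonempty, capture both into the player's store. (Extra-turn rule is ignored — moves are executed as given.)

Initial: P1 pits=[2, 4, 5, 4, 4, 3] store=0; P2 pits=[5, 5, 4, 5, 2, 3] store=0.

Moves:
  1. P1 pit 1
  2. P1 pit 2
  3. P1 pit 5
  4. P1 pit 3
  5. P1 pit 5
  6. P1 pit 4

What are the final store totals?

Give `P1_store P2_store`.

Move 1: P1 pit1 -> P1=[2,0,6,5,5,4](0) P2=[5,5,4,5,2,3](0)
Move 2: P1 pit2 -> P1=[2,0,0,6,6,5](1) P2=[6,6,4,5,2,3](0)
Move 3: P1 pit5 -> P1=[2,0,0,6,6,0](2) P2=[7,7,5,6,2,3](0)
Move 4: P1 pit3 -> P1=[2,0,0,0,7,1](3) P2=[8,8,6,6,2,3](0)
Move 5: P1 pit5 -> P1=[2,0,0,0,7,0](4) P2=[8,8,6,6,2,3](0)
Move 6: P1 pit4 -> P1=[2,0,0,0,0,1](5) P2=[9,9,7,7,3,3](0)

Answer: 5 0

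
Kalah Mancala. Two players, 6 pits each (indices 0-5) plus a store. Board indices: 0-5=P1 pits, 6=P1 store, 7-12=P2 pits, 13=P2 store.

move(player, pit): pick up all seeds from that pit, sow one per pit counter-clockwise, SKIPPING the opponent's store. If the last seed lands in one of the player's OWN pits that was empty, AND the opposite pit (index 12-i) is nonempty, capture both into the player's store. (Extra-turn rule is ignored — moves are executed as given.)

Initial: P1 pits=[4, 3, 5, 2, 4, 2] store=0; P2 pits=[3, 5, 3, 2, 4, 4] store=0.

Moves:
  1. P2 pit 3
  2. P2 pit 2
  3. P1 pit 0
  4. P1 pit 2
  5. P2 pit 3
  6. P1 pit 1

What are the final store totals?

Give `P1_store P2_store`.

Move 1: P2 pit3 -> P1=[4,3,5,2,4,2](0) P2=[3,5,3,0,5,5](0)
Move 2: P2 pit2 -> P1=[4,3,5,2,4,2](0) P2=[3,5,0,1,6,6](0)
Move 3: P1 pit0 -> P1=[0,4,6,3,5,2](0) P2=[3,5,0,1,6,6](0)
Move 4: P1 pit2 -> P1=[0,4,0,4,6,3](1) P2=[4,6,0,1,6,6](0)
Move 5: P2 pit3 -> P1=[0,4,0,4,6,3](1) P2=[4,6,0,0,7,6](0)
Move 6: P1 pit1 -> P1=[0,0,1,5,7,4](1) P2=[4,6,0,0,7,6](0)

Answer: 1 0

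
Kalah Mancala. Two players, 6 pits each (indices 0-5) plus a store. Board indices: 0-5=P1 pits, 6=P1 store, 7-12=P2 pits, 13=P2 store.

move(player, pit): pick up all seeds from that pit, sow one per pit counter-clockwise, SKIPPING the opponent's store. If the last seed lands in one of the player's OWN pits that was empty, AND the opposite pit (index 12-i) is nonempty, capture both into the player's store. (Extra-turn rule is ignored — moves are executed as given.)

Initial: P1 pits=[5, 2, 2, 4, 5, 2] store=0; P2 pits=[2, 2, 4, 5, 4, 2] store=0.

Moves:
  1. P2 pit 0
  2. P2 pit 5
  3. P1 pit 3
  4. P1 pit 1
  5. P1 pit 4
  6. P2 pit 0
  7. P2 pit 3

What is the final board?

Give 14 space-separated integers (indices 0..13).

Answer: 7 1 4 0 0 4 8 0 5 2 0 5 1 2

Derivation:
Move 1: P2 pit0 -> P1=[5,2,2,4,5,2](0) P2=[0,3,5,5,4,2](0)
Move 2: P2 pit5 -> P1=[6,2,2,4,5,2](0) P2=[0,3,5,5,4,0](1)
Move 3: P1 pit3 -> P1=[6,2,2,0,6,3](1) P2=[1,3,5,5,4,0](1)
Move 4: P1 pit1 -> P1=[6,0,3,0,6,3](7) P2=[1,3,0,5,4,0](1)
Move 5: P1 pit4 -> P1=[6,0,3,0,0,4](8) P2=[2,4,1,6,4,0](1)
Move 6: P2 pit0 -> P1=[6,0,3,0,0,4](8) P2=[0,5,2,6,4,0](1)
Move 7: P2 pit3 -> P1=[7,1,4,0,0,4](8) P2=[0,5,2,0,5,1](2)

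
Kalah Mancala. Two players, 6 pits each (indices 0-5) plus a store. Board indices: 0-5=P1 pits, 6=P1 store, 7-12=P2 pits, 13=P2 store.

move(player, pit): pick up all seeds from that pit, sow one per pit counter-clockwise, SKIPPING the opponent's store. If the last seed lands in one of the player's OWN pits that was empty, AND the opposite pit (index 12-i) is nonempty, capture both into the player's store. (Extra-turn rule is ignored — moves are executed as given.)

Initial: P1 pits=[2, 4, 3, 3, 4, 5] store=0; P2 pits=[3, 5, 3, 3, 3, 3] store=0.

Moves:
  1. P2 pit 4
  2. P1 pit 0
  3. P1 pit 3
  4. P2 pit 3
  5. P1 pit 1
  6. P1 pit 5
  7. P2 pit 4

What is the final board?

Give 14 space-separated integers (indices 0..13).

Answer: 0 0 5 1 6 0 3 5 6 4 1 0 7 3

Derivation:
Move 1: P2 pit4 -> P1=[3,4,3,3,4,5](0) P2=[3,5,3,3,0,4](1)
Move 2: P1 pit0 -> P1=[0,5,4,4,4,5](0) P2=[3,5,3,3,0,4](1)
Move 3: P1 pit3 -> P1=[0,5,4,0,5,6](1) P2=[4,5,3,3,0,4](1)
Move 4: P2 pit3 -> P1=[0,5,4,0,5,6](1) P2=[4,5,3,0,1,5](2)
Move 5: P1 pit1 -> P1=[0,0,5,1,6,7](2) P2=[4,5,3,0,1,5](2)
Move 6: P1 pit5 -> P1=[0,0,5,1,6,0](3) P2=[5,6,4,1,2,6](2)
Move 7: P2 pit4 -> P1=[0,0,5,1,6,0](3) P2=[5,6,4,1,0,7](3)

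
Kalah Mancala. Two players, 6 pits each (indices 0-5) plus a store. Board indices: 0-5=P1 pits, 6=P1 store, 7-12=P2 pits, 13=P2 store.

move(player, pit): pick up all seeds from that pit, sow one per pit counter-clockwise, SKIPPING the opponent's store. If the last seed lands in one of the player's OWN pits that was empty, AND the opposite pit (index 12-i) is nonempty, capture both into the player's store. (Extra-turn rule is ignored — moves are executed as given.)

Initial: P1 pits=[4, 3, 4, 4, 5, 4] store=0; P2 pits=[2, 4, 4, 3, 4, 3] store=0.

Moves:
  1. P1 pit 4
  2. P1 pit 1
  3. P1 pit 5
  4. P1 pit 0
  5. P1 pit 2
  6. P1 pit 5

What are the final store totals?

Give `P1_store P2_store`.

Answer: 12 0

Derivation:
Move 1: P1 pit4 -> P1=[4,3,4,4,0,5](1) P2=[3,5,5,3,4,3](0)
Move 2: P1 pit1 -> P1=[4,0,5,5,0,5](7) P2=[3,0,5,3,4,3](0)
Move 3: P1 pit5 -> P1=[4,0,5,5,0,0](8) P2=[4,1,6,4,4,3](0)
Move 4: P1 pit0 -> P1=[0,1,6,6,0,0](10) P2=[4,0,6,4,4,3](0)
Move 5: P1 pit2 -> P1=[0,1,0,7,1,1](11) P2=[5,1,6,4,4,3](0)
Move 6: P1 pit5 -> P1=[0,1,0,7,1,0](12) P2=[5,1,6,4,4,3](0)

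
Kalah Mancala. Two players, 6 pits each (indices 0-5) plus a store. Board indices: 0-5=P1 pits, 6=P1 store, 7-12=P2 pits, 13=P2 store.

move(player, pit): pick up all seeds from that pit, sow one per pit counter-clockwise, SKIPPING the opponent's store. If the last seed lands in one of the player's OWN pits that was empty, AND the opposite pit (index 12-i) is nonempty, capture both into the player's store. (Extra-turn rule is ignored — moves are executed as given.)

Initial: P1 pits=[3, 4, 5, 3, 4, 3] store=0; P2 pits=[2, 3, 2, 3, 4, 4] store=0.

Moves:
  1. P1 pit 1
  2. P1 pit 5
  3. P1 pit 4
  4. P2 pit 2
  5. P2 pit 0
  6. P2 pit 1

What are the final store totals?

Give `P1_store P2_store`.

Answer: 2 2

Derivation:
Move 1: P1 pit1 -> P1=[3,0,6,4,5,4](0) P2=[2,3,2,3,4,4](0)
Move 2: P1 pit5 -> P1=[3,0,6,4,5,0](1) P2=[3,4,3,3,4,4](0)
Move 3: P1 pit4 -> P1=[3,0,6,4,0,1](2) P2=[4,5,4,3,4,4](0)
Move 4: P2 pit2 -> P1=[3,0,6,4,0,1](2) P2=[4,5,0,4,5,5](1)
Move 5: P2 pit0 -> P1=[3,0,6,4,0,1](2) P2=[0,6,1,5,6,5](1)
Move 6: P2 pit1 -> P1=[4,0,6,4,0,1](2) P2=[0,0,2,6,7,6](2)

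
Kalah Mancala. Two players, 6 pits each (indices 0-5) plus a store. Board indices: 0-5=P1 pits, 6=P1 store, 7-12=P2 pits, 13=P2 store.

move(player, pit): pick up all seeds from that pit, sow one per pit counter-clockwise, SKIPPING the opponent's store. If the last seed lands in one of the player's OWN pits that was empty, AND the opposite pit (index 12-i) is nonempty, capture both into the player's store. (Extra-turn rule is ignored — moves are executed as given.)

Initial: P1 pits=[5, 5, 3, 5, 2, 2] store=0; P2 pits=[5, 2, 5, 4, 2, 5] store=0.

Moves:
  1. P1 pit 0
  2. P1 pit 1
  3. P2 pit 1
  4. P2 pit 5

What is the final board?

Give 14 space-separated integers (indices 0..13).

Move 1: P1 pit0 -> P1=[0,6,4,6,3,3](0) P2=[5,2,5,4,2,5](0)
Move 2: P1 pit1 -> P1=[0,0,5,7,4,4](1) P2=[6,2,5,4,2,5](0)
Move 3: P2 pit1 -> P1=[0,0,5,7,4,4](1) P2=[6,0,6,5,2,5](0)
Move 4: P2 pit5 -> P1=[1,1,6,8,4,4](1) P2=[6,0,6,5,2,0](1)

Answer: 1 1 6 8 4 4 1 6 0 6 5 2 0 1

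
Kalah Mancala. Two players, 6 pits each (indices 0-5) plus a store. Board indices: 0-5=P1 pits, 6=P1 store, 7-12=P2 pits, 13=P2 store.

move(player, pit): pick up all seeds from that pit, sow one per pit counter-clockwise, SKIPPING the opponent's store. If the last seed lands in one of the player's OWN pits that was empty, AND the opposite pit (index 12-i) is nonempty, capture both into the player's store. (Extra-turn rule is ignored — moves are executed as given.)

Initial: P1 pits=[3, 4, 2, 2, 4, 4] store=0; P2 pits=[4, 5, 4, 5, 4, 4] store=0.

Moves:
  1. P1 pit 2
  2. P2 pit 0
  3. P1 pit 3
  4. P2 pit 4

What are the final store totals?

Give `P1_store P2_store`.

Move 1: P1 pit2 -> P1=[3,4,0,3,5,4](0) P2=[4,5,4,5,4,4](0)
Move 2: P2 pit0 -> P1=[3,4,0,3,5,4](0) P2=[0,6,5,6,5,4](0)
Move 3: P1 pit3 -> P1=[3,4,0,0,6,5](1) P2=[0,6,5,6,5,4](0)
Move 4: P2 pit4 -> P1=[4,5,1,0,6,5](1) P2=[0,6,5,6,0,5](1)

Answer: 1 1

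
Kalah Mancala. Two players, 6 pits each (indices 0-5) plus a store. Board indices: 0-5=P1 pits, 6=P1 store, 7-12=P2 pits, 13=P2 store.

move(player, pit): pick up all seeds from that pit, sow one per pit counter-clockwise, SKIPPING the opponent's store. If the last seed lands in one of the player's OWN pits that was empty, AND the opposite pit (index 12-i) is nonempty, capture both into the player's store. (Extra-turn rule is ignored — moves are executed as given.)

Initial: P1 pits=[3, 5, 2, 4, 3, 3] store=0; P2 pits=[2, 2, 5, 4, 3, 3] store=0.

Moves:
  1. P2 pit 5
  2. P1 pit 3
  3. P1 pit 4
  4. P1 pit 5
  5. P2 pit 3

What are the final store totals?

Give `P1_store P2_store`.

Move 1: P2 pit5 -> P1=[4,6,2,4,3,3](0) P2=[2,2,5,4,3,0](1)
Move 2: P1 pit3 -> P1=[4,6,2,0,4,4](1) P2=[3,2,5,4,3,0](1)
Move 3: P1 pit4 -> P1=[4,6,2,0,0,5](2) P2=[4,3,5,4,3,0](1)
Move 4: P1 pit5 -> P1=[4,6,2,0,0,0](3) P2=[5,4,6,5,3,0](1)
Move 5: P2 pit3 -> P1=[5,7,2,0,0,0](3) P2=[5,4,6,0,4,1](2)

Answer: 3 2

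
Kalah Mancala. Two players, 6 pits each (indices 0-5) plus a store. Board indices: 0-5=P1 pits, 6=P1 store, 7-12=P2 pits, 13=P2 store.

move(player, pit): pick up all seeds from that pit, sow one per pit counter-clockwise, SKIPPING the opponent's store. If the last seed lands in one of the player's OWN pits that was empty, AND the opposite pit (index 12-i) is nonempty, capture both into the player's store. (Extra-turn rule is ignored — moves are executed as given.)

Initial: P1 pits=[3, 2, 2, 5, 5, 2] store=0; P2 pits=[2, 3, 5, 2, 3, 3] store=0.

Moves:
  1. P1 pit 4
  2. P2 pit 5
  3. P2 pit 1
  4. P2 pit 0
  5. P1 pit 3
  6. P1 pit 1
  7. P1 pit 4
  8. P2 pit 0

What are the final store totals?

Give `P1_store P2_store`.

Move 1: P1 pit4 -> P1=[3,2,2,5,0,3](1) P2=[3,4,6,2,3,3](0)
Move 2: P2 pit5 -> P1=[4,3,2,5,0,3](1) P2=[3,4,6,2,3,0](1)
Move 3: P2 pit1 -> P1=[0,3,2,5,0,3](1) P2=[3,0,7,3,4,0](6)
Move 4: P2 pit0 -> P1=[0,3,2,5,0,3](1) P2=[0,1,8,4,4,0](6)
Move 5: P1 pit3 -> P1=[0,3,2,0,1,4](2) P2=[1,2,8,4,4,0](6)
Move 6: P1 pit1 -> P1=[0,0,3,1,2,4](2) P2=[1,2,8,4,4,0](6)
Move 7: P1 pit4 -> P1=[0,0,3,1,0,5](3) P2=[1,2,8,4,4,0](6)
Move 8: P2 pit0 -> P1=[0,0,3,1,0,5](3) P2=[0,3,8,4,4,0](6)

Answer: 3 6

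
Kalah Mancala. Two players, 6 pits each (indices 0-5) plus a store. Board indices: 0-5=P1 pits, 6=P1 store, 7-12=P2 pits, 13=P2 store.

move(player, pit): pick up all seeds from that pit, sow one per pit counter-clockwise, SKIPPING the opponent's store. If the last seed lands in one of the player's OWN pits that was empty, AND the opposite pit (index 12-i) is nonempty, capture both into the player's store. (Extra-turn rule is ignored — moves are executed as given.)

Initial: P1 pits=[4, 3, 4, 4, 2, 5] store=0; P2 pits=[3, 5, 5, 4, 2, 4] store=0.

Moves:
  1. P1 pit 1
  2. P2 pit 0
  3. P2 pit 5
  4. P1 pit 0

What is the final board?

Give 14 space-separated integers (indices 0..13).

Answer: 0 2 7 6 4 6 0 0 6 6 5 2 0 1

Derivation:
Move 1: P1 pit1 -> P1=[4,0,5,5,3,5](0) P2=[3,5,5,4,2,4](0)
Move 2: P2 pit0 -> P1=[4,0,5,5,3,5](0) P2=[0,6,6,5,2,4](0)
Move 3: P2 pit5 -> P1=[5,1,6,5,3,5](0) P2=[0,6,6,5,2,0](1)
Move 4: P1 pit0 -> P1=[0,2,7,6,4,6](0) P2=[0,6,6,5,2,0](1)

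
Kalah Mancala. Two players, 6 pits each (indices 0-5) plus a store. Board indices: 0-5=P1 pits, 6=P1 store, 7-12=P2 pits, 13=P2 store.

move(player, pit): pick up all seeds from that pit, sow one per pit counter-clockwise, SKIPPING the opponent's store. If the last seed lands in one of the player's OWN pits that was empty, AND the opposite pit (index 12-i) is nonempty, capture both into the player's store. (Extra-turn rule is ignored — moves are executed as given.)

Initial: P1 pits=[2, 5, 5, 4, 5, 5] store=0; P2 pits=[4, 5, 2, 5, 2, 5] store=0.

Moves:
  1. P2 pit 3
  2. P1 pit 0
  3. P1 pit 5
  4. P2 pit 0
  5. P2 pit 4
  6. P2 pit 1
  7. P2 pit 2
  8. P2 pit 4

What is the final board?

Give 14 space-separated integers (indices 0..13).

Move 1: P2 pit3 -> P1=[3,6,5,4,5,5](0) P2=[4,5,2,0,3,6](1)
Move 2: P1 pit0 -> P1=[0,7,6,5,5,5](0) P2=[4,5,2,0,3,6](1)
Move 3: P1 pit5 -> P1=[0,7,6,5,5,0](1) P2=[5,6,3,1,3,6](1)
Move 4: P2 pit0 -> P1=[0,7,6,5,5,0](1) P2=[0,7,4,2,4,7](1)
Move 5: P2 pit4 -> P1=[1,8,6,5,5,0](1) P2=[0,7,4,2,0,8](2)
Move 6: P2 pit1 -> P1=[2,9,6,5,5,0](1) P2=[0,0,5,3,1,9](3)
Move 7: P2 pit2 -> P1=[3,9,6,5,5,0](1) P2=[0,0,0,4,2,10](4)
Move 8: P2 pit4 -> P1=[3,9,6,5,5,0](1) P2=[0,0,0,4,0,11](5)

Answer: 3 9 6 5 5 0 1 0 0 0 4 0 11 5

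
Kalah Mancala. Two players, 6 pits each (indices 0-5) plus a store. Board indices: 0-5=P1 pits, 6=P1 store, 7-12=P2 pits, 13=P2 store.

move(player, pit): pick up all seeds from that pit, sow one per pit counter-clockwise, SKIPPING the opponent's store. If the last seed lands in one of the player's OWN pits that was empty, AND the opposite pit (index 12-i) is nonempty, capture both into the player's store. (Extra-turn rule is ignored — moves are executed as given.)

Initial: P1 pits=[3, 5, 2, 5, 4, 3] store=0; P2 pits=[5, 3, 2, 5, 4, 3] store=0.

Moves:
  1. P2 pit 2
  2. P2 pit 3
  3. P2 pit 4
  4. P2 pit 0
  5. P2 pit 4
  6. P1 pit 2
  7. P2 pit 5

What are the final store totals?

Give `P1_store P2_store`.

Move 1: P2 pit2 -> P1=[3,5,2,5,4,3](0) P2=[5,3,0,6,5,3](0)
Move 2: P2 pit3 -> P1=[4,6,3,5,4,3](0) P2=[5,3,0,0,6,4](1)
Move 3: P2 pit4 -> P1=[5,7,4,6,4,3](0) P2=[5,3,0,0,0,5](2)
Move 4: P2 pit0 -> P1=[5,7,4,6,4,3](0) P2=[0,4,1,1,1,6](2)
Move 5: P2 pit4 -> P1=[5,7,4,6,4,3](0) P2=[0,4,1,1,0,7](2)
Move 6: P1 pit2 -> P1=[5,7,0,7,5,4](1) P2=[0,4,1,1,0,7](2)
Move 7: P2 pit5 -> P1=[6,8,1,8,6,5](1) P2=[0,4,1,1,0,0](3)

Answer: 1 3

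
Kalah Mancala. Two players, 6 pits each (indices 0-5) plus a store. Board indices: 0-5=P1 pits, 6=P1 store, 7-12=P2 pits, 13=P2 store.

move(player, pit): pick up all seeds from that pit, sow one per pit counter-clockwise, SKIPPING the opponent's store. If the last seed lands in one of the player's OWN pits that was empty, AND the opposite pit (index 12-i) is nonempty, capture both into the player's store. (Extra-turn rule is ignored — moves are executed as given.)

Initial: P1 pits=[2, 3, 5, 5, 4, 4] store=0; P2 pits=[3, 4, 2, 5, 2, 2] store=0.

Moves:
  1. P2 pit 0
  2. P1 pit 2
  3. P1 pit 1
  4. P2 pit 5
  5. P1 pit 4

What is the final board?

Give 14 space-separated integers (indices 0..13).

Move 1: P2 pit0 -> P1=[2,3,5,5,4,4](0) P2=[0,5,3,6,2,2](0)
Move 2: P1 pit2 -> P1=[2,3,0,6,5,5](1) P2=[1,5,3,6,2,2](0)
Move 3: P1 pit1 -> P1=[2,0,1,7,6,5](1) P2=[1,5,3,6,2,2](0)
Move 4: P2 pit5 -> P1=[3,0,1,7,6,5](1) P2=[1,5,3,6,2,0](1)
Move 5: P1 pit4 -> P1=[3,0,1,7,0,6](2) P2=[2,6,4,7,2,0](1)

Answer: 3 0 1 7 0 6 2 2 6 4 7 2 0 1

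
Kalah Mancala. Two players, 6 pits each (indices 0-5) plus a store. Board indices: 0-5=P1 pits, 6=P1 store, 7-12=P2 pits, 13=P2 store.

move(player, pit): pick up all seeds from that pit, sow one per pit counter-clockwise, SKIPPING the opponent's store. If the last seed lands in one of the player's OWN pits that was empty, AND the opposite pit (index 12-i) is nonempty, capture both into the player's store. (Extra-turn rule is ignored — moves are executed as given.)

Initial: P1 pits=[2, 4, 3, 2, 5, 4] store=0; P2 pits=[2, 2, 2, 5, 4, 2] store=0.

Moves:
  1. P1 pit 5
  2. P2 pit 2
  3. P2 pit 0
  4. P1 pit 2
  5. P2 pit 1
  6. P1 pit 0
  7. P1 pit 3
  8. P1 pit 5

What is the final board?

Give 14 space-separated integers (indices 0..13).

Move 1: P1 pit5 -> P1=[2,4,3,2,5,0](1) P2=[3,3,3,5,4,2](0)
Move 2: P2 pit2 -> P1=[2,4,3,2,5,0](1) P2=[3,3,0,6,5,3](0)
Move 3: P2 pit0 -> P1=[2,4,3,2,5,0](1) P2=[0,4,1,7,5,3](0)
Move 4: P1 pit2 -> P1=[2,4,0,3,6,1](1) P2=[0,4,1,7,5,3](0)
Move 5: P2 pit1 -> P1=[2,4,0,3,6,1](1) P2=[0,0,2,8,6,4](0)
Move 6: P1 pit0 -> P1=[0,5,0,3,6,1](10) P2=[0,0,2,0,6,4](0)
Move 7: P1 pit3 -> P1=[0,5,0,0,7,2](11) P2=[0,0,2,0,6,4](0)
Move 8: P1 pit5 -> P1=[0,5,0,0,7,0](12) P2=[1,0,2,0,6,4](0)

Answer: 0 5 0 0 7 0 12 1 0 2 0 6 4 0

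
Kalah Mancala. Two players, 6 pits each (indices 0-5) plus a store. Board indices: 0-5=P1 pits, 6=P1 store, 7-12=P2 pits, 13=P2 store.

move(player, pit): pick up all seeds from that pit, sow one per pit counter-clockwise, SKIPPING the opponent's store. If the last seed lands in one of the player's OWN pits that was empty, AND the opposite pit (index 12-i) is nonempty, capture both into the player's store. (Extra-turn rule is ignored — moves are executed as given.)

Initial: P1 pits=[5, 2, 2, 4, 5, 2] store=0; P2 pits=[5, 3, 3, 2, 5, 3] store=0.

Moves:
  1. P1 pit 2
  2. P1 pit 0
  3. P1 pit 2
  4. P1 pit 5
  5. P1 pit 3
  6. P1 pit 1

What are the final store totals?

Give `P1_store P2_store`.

Answer: 2 0

Derivation:
Move 1: P1 pit2 -> P1=[5,2,0,5,6,2](0) P2=[5,3,3,2,5,3](0)
Move 2: P1 pit0 -> P1=[0,3,1,6,7,3](0) P2=[5,3,3,2,5,3](0)
Move 3: P1 pit2 -> P1=[0,3,0,7,7,3](0) P2=[5,3,3,2,5,3](0)
Move 4: P1 pit5 -> P1=[0,3,0,7,7,0](1) P2=[6,4,3,2,5,3](0)
Move 5: P1 pit3 -> P1=[0,3,0,0,8,1](2) P2=[7,5,4,3,5,3](0)
Move 6: P1 pit1 -> P1=[0,0,1,1,9,1](2) P2=[7,5,4,3,5,3](0)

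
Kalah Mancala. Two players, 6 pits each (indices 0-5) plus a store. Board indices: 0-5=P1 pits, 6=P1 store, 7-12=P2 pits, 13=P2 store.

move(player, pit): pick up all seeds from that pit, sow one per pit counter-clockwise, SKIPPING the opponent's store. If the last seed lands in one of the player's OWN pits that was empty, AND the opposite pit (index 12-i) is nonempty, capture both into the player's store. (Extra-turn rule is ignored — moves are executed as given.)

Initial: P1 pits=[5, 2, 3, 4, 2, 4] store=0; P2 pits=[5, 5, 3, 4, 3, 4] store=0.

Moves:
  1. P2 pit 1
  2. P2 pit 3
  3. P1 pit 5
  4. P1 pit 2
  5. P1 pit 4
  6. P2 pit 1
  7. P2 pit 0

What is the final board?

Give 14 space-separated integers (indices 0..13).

Answer: 6 3 0 5 0 1 9 0 1 6 0 5 6 2

Derivation:
Move 1: P2 pit1 -> P1=[5,2,3,4,2,4](0) P2=[5,0,4,5,4,5](1)
Move 2: P2 pit3 -> P1=[6,3,3,4,2,4](0) P2=[5,0,4,0,5,6](2)
Move 3: P1 pit5 -> P1=[6,3,3,4,2,0](1) P2=[6,1,5,0,5,6](2)
Move 4: P1 pit2 -> P1=[6,3,0,5,3,0](8) P2=[0,1,5,0,5,6](2)
Move 5: P1 pit4 -> P1=[6,3,0,5,0,1](9) P2=[1,1,5,0,5,6](2)
Move 6: P2 pit1 -> P1=[6,3,0,5,0,1](9) P2=[1,0,6,0,5,6](2)
Move 7: P2 pit0 -> P1=[6,3,0,5,0,1](9) P2=[0,1,6,0,5,6](2)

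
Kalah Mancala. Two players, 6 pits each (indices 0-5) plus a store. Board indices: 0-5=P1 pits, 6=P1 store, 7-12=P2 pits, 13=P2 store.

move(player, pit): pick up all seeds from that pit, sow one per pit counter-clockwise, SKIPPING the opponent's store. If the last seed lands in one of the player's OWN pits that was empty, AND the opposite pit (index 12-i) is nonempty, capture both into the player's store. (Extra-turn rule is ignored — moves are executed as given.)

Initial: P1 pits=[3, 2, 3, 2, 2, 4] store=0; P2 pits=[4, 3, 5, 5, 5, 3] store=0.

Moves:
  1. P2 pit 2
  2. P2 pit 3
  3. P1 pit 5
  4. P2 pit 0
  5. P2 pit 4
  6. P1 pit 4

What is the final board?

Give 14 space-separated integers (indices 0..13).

Move 1: P2 pit2 -> P1=[4,2,3,2,2,4](0) P2=[4,3,0,6,6,4](1)
Move 2: P2 pit3 -> P1=[5,3,4,2,2,4](0) P2=[4,3,0,0,7,5](2)
Move 3: P1 pit5 -> P1=[5,3,4,2,2,0](1) P2=[5,4,1,0,7,5](2)
Move 4: P2 pit0 -> P1=[5,3,4,2,2,0](1) P2=[0,5,2,1,8,6](2)
Move 5: P2 pit4 -> P1=[6,4,5,3,3,1](1) P2=[0,5,2,1,0,7](3)
Move 6: P1 pit4 -> P1=[6,4,5,3,0,2](2) P2=[1,5,2,1,0,7](3)

Answer: 6 4 5 3 0 2 2 1 5 2 1 0 7 3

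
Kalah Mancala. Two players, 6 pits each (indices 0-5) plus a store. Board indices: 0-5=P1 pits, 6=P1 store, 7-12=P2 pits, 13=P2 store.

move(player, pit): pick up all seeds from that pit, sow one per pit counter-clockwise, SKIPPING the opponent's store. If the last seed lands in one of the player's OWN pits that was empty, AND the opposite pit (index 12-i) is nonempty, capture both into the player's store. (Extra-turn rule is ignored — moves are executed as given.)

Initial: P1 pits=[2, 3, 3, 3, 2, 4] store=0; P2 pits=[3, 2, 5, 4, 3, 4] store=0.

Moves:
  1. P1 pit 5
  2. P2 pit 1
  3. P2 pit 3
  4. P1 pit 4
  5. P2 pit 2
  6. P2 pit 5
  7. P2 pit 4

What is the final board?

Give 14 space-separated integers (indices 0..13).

Answer: 6 7 6 5 1 1 2 4 0 0 1 0 1 4

Derivation:
Move 1: P1 pit5 -> P1=[2,3,3,3,2,0](1) P2=[4,3,6,4,3,4](0)
Move 2: P2 pit1 -> P1=[2,3,3,3,2,0](1) P2=[4,0,7,5,4,4](0)
Move 3: P2 pit3 -> P1=[3,4,3,3,2,0](1) P2=[4,0,7,0,5,5](1)
Move 4: P1 pit4 -> P1=[3,4,3,3,0,1](2) P2=[4,0,7,0,5,5](1)
Move 5: P2 pit2 -> P1=[4,5,4,3,0,1](2) P2=[4,0,0,1,6,6](2)
Move 6: P2 pit5 -> P1=[5,6,5,4,1,1](2) P2=[4,0,0,1,6,0](3)
Move 7: P2 pit4 -> P1=[6,7,6,5,1,1](2) P2=[4,0,0,1,0,1](4)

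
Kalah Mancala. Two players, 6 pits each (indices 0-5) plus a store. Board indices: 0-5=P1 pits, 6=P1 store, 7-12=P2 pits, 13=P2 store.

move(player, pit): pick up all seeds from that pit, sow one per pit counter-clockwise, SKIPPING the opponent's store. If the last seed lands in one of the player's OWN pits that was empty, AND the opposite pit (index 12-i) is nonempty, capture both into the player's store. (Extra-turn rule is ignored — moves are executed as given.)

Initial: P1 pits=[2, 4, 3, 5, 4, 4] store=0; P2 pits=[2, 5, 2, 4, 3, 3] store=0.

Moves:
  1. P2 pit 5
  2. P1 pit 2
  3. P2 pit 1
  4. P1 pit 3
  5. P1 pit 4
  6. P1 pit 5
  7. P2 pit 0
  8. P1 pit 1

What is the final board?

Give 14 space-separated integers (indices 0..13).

Move 1: P2 pit5 -> P1=[3,5,3,5,4,4](0) P2=[2,5,2,4,3,0](1)
Move 2: P1 pit2 -> P1=[3,5,0,6,5,5](0) P2=[2,5,2,4,3,0](1)
Move 3: P2 pit1 -> P1=[3,5,0,6,5,5](0) P2=[2,0,3,5,4,1](2)
Move 4: P1 pit3 -> P1=[3,5,0,0,6,6](1) P2=[3,1,4,5,4,1](2)
Move 5: P1 pit4 -> P1=[3,5,0,0,0,7](2) P2=[4,2,5,6,4,1](2)
Move 6: P1 pit5 -> P1=[3,5,0,0,0,0](3) P2=[5,3,6,7,5,2](2)
Move 7: P2 pit0 -> P1=[3,5,0,0,0,0](3) P2=[0,4,7,8,6,3](2)
Move 8: P1 pit1 -> P1=[3,0,1,1,1,1](4) P2=[0,4,7,8,6,3](2)

Answer: 3 0 1 1 1 1 4 0 4 7 8 6 3 2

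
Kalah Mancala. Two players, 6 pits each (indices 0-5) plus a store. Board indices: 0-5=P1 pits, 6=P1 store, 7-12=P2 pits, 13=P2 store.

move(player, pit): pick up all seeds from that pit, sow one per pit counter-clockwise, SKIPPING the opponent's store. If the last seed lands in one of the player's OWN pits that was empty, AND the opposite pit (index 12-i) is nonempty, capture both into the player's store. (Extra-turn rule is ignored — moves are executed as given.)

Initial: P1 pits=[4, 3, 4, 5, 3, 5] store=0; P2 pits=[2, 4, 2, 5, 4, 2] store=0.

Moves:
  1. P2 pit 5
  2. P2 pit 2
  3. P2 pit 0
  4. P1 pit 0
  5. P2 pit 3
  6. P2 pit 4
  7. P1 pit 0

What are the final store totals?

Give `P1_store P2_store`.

Answer: 0 9

Derivation:
Move 1: P2 pit5 -> P1=[5,3,4,5,3,5](0) P2=[2,4,2,5,4,0](1)
Move 2: P2 pit2 -> P1=[5,3,4,5,3,5](0) P2=[2,4,0,6,5,0](1)
Move 3: P2 pit0 -> P1=[5,3,4,0,3,5](0) P2=[0,5,0,6,5,0](7)
Move 4: P1 pit0 -> P1=[0,4,5,1,4,6](0) P2=[0,5,0,6,5,0](7)
Move 5: P2 pit3 -> P1=[1,5,6,1,4,6](0) P2=[0,5,0,0,6,1](8)
Move 6: P2 pit4 -> P1=[2,6,7,2,4,6](0) P2=[0,5,0,0,0,2](9)
Move 7: P1 pit0 -> P1=[0,7,8,2,4,6](0) P2=[0,5,0,0,0,2](9)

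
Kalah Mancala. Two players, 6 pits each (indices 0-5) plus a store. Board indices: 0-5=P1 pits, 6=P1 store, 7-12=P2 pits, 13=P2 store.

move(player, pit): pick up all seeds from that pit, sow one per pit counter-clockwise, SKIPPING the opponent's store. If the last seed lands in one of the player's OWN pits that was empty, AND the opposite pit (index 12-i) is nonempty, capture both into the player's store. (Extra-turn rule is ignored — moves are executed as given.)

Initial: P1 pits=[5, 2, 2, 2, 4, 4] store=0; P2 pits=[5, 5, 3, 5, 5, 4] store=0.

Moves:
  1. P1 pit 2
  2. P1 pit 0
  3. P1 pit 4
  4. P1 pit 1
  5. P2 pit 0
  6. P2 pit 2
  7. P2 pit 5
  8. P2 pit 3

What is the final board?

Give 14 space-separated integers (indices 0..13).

Move 1: P1 pit2 -> P1=[5,2,0,3,5,4](0) P2=[5,5,3,5,5,4](0)
Move 2: P1 pit0 -> P1=[0,3,1,4,6,5](0) P2=[5,5,3,5,5,4](0)
Move 3: P1 pit4 -> P1=[0,3,1,4,0,6](1) P2=[6,6,4,6,5,4](0)
Move 4: P1 pit1 -> P1=[0,0,2,5,0,6](8) P2=[6,0,4,6,5,4](0)
Move 5: P2 pit0 -> P1=[0,0,2,5,0,6](8) P2=[0,1,5,7,6,5](1)
Move 6: P2 pit2 -> P1=[1,0,2,5,0,6](8) P2=[0,1,0,8,7,6](2)
Move 7: P2 pit5 -> P1=[2,1,3,6,1,6](8) P2=[0,1,0,8,7,0](3)
Move 8: P2 pit3 -> P1=[3,2,4,7,2,6](8) P2=[0,1,0,0,8,1](4)

Answer: 3 2 4 7 2 6 8 0 1 0 0 8 1 4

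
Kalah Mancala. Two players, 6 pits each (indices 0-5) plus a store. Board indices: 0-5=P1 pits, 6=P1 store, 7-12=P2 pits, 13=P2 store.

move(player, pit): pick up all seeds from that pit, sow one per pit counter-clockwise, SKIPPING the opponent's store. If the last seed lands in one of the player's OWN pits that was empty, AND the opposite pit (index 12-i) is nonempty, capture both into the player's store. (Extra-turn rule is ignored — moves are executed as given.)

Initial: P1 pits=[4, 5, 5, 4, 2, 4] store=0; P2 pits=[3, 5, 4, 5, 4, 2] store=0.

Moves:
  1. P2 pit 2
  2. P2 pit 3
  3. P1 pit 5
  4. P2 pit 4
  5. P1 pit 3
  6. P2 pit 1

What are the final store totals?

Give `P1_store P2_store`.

Answer: 2 4

Derivation:
Move 1: P2 pit2 -> P1=[4,5,5,4,2,4](0) P2=[3,5,0,6,5,3](1)
Move 2: P2 pit3 -> P1=[5,6,6,4,2,4](0) P2=[3,5,0,0,6,4](2)
Move 3: P1 pit5 -> P1=[5,6,6,4,2,0](1) P2=[4,6,1,0,6,4](2)
Move 4: P2 pit4 -> P1=[6,7,7,5,2,0](1) P2=[4,6,1,0,0,5](3)
Move 5: P1 pit3 -> P1=[6,7,7,0,3,1](2) P2=[5,7,1,0,0,5](3)
Move 6: P2 pit1 -> P1=[7,8,7,0,3,1](2) P2=[5,0,2,1,1,6](4)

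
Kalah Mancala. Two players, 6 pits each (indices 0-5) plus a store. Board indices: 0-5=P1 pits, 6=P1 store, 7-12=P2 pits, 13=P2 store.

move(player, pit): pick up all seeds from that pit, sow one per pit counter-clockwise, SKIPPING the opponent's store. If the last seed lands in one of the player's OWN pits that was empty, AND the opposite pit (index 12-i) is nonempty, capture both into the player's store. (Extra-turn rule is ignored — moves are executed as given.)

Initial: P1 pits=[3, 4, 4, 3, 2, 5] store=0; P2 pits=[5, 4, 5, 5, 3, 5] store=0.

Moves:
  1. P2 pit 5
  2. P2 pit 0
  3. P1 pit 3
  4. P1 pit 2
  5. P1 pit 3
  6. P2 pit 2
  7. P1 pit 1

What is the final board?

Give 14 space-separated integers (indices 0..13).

Answer: 1 0 1 1 6 8 3 3 5 0 7 5 1 7

Derivation:
Move 1: P2 pit5 -> P1=[4,5,5,4,2,5](0) P2=[5,4,5,5,3,0](1)
Move 2: P2 pit0 -> P1=[0,5,5,4,2,5](0) P2=[0,5,6,6,4,0](6)
Move 3: P1 pit3 -> P1=[0,5,5,0,3,6](1) P2=[1,5,6,6,4,0](6)
Move 4: P1 pit2 -> P1=[0,5,0,1,4,7](2) P2=[2,5,6,6,4,0](6)
Move 5: P1 pit3 -> P1=[0,5,0,0,5,7](2) P2=[2,5,6,6,4,0](6)
Move 6: P2 pit2 -> P1=[1,6,0,0,5,7](2) P2=[2,5,0,7,5,1](7)
Move 7: P1 pit1 -> P1=[1,0,1,1,6,8](3) P2=[3,5,0,7,5,1](7)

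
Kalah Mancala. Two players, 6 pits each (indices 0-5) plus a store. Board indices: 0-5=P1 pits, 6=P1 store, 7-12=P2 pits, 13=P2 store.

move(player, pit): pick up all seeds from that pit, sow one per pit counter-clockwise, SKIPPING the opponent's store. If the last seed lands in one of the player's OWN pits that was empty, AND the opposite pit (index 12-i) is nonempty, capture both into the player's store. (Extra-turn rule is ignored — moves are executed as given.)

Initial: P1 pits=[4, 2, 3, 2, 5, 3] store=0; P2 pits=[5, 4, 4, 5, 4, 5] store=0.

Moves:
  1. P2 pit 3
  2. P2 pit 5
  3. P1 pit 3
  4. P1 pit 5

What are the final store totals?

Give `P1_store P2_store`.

Move 1: P2 pit3 -> P1=[5,3,3,2,5,3](0) P2=[5,4,4,0,5,6](1)
Move 2: P2 pit5 -> P1=[6,4,4,3,6,3](0) P2=[5,4,4,0,5,0](2)
Move 3: P1 pit3 -> P1=[6,4,4,0,7,4](1) P2=[5,4,4,0,5,0](2)
Move 4: P1 pit5 -> P1=[6,4,4,0,7,0](2) P2=[6,5,5,0,5,0](2)

Answer: 2 2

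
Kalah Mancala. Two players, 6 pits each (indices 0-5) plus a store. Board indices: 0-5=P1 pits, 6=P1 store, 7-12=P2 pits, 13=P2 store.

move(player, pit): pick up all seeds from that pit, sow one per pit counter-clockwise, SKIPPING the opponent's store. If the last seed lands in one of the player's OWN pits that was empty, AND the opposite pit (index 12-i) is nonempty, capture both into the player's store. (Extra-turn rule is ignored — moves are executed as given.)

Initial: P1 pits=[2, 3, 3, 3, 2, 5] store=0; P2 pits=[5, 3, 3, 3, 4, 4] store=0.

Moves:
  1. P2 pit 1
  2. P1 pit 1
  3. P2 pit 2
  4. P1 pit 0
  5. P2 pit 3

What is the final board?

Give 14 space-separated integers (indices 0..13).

Move 1: P2 pit1 -> P1=[2,3,3,3,2,5](0) P2=[5,0,4,4,5,4](0)
Move 2: P1 pit1 -> P1=[2,0,4,4,3,5](0) P2=[5,0,4,4,5,4](0)
Move 3: P2 pit2 -> P1=[2,0,4,4,3,5](0) P2=[5,0,0,5,6,5](1)
Move 4: P1 pit0 -> P1=[0,1,5,4,3,5](0) P2=[5,0,0,5,6,5](1)
Move 5: P2 pit3 -> P1=[1,2,5,4,3,5](0) P2=[5,0,0,0,7,6](2)

Answer: 1 2 5 4 3 5 0 5 0 0 0 7 6 2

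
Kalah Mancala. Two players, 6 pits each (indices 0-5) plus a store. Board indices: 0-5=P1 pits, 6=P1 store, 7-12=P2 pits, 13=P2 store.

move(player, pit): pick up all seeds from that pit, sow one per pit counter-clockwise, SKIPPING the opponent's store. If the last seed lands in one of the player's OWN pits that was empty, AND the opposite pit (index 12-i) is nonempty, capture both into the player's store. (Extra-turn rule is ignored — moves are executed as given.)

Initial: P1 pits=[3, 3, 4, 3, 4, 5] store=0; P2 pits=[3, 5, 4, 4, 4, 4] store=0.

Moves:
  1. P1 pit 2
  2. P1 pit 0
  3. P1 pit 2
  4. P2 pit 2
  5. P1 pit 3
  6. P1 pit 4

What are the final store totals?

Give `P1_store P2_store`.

Move 1: P1 pit2 -> P1=[3,3,0,4,5,6](1) P2=[3,5,4,4,4,4](0)
Move 2: P1 pit0 -> P1=[0,4,1,5,5,6](1) P2=[3,5,4,4,4,4](0)
Move 3: P1 pit2 -> P1=[0,4,0,6,5,6](1) P2=[3,5,4,4,4,4](0)
Move 4: P2 pit2 -> P1=[0,4,0,6,5,6](1) P2=[3,5,0,5,5,5](1)
Move 5: P1 pit3 -> P1=[0,4,0,0,6,7](2) P2=[4,6,1,5,5,5](1)
Move 6: P1 pit4 -> P1=[0,4,0,0,0,8](3) P2=[5,7,2,6,5,5](1)

Answer: 3 1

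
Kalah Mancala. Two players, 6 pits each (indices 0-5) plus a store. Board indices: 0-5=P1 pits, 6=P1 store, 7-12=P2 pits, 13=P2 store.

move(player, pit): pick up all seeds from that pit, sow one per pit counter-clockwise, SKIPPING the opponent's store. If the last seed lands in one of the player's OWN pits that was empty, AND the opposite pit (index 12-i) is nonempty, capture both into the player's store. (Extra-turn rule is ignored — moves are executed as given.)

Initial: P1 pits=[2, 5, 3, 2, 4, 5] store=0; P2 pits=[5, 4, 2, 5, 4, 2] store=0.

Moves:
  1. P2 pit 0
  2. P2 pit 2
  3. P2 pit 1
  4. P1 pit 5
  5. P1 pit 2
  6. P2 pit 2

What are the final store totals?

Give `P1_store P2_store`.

Move 1: P2 pit0 -> P1=[2,5,3,2,4,5](0) P2=[0,5,3,6,5,3](0)
Move 2: P2 pit2 -> P1=[2,5,3,2,4,5](0) P2=[0,5,0,7,6,4](0)
Move 3: P2 pit1 -> P1=[2,5,3,2,4,5](0) P2=[0,0,1,8,7,5](1)
Move 4: P1 pit5 -> P1=[2,5,3,2,4,0](1) P2=[1,1,2,9,7,5](1)
Move 5: P1 pit2 -> P1=[2,5,0,3,5,0](3) P2=[0,1,2,9,7,5](1)
Move 6: P2 pit2 -> P1=[2,5,0,3,5,0](3) P2=[0,1,0,10,8,5](1)

Answer: 3 1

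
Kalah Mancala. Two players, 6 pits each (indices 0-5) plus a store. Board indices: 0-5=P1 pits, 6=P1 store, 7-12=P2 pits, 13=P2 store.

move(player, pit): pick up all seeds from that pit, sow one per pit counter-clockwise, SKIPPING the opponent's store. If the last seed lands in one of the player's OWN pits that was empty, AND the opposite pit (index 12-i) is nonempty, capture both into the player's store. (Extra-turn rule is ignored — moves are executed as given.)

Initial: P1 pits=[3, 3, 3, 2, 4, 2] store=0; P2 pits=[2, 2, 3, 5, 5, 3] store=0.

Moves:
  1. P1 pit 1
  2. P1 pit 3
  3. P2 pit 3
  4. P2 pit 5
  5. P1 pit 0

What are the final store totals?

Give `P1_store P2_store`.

Move 1: P1 pit1 -> P1=[3,0,4,3,5,2](0) P2=[2,2,3,5,5,3](0)
Move 2: P1 pit3 -> P1=[3,0,4,0,6,3](1) P2=[2,2,3,5,5,3](0)
Move 3: P2 pit3 -> P1=[4,1,4,0,6,3](1) P2=[2,2,3,0,6,4](1)
Move 4: P2 pit5 -> P1=[5,2,5,0,6,3](1) P2=[2,2,3,0,6,0](2)
Move 5: P1 pit0 -> P1=[0,3,6,1,7,4](1) P2=[2,2,3,0,6,0](2)

Answer: 1 2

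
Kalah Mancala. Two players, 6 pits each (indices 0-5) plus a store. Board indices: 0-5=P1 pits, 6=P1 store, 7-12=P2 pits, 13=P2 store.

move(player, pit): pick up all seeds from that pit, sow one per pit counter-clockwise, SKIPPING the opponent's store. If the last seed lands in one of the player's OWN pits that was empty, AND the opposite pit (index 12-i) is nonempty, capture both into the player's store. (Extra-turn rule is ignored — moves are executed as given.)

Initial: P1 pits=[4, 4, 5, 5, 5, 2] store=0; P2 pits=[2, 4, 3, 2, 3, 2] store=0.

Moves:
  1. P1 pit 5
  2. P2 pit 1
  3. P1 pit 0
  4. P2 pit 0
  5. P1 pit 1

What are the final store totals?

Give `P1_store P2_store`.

Answer: 2 0

Derivation:
Move 1: P1 pit5 -> P1=[4,4,5,5,5,0](1) P2=[3,4,3,2,3,2](0)
Move 2: P2 pit1 -> P1=[4,4,5,5,5,0](1) P2=[3,0,4,3,4,3](0)
Move 3: P1 pit0 -> P1=[0,5,6,6,6,0](1) P2=[3,0,4,3,4,3](0)
Move 4: P2 pit0 -> P1=[0,5,6,6,6,0](1) P2=[0,1,5,4,4,3](0)
Move 5: P1 pit1 -> P1=[0,0,7,7,7,1](2) P2=[0,1,5,4,4,3](0)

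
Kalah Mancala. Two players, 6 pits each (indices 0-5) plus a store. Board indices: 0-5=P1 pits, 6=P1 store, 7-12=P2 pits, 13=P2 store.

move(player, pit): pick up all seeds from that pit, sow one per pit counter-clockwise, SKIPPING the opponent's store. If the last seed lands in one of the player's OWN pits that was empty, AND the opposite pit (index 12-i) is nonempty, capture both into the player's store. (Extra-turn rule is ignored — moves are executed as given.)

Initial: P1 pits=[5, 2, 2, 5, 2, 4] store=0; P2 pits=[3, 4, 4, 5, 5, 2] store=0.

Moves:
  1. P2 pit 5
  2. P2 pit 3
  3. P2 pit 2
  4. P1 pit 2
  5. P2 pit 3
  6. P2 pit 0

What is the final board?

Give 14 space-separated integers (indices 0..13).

Move 1: P2 pit5 -> P1=[6,2,2,5,2,4](0) P2=[3,4,4,5,5,0](1)
Move 2: P2 pit3 -> P1=[7,3,2,5,2,4](0) P2=[3,4,4,0,6,1](2)
Move 3: P2 pit2 -> P1=[7,3,2,5,2,4](0) P2=[3,4,0,1,7,2](3)
Move 4: P1 pit2 -> P1=[7,3,0,6,3,4](0) P2=[3,4,0,1,7,2](3)
Move 5: P2 pit3 -> P1=[7,3,0,6,3,4](0) P2=[3,4,0,0,8,2](3)
Move 6: P2 pit0 -> P1=[7,3,0,6,3,4](0) P2=[0,5,1,1,8,2](3)

Answer: 7 3 0 6 3 4 0 0 5 1 1 8 2 3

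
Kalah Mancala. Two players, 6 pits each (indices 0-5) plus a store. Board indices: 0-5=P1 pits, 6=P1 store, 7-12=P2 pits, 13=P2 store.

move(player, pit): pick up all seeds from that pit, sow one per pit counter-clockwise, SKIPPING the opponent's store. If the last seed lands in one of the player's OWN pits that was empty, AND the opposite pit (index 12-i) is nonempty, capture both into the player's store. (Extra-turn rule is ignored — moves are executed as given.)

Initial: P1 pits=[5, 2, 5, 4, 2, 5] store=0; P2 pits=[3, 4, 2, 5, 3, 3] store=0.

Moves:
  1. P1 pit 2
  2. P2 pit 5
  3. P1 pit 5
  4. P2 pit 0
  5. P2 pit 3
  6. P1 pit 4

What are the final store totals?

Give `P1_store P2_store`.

Move 1: P1 pit2 -> P1=[5,2,0,5,3,6](1) P2=[4,4,2,5,3,3](0)
Move 2: P2 pit5 -> P1=[6,3,0,5,3,6](1) P2=[4,4,2,5,3,0](1)
Move 3: P1 pit5 -> P1=[6,3,0,5,3,0](2) P2=[5,5,3,6,4,0](1)
Move 4: P2 pit0 -> P1=[0,3,0,5,3,0](2) P2=[0,6,4,7,5,0](8)
Move 5: P2 pit3 -> P1=[1,4,1,6,3,0](2) P2=[0,6,4,0,6,1](9)
Move 6: P1 pit4 -> P1=[1,4,1,6,0,1](3) P2=[1,6,4,0,6,1](9)

Answer: 3 9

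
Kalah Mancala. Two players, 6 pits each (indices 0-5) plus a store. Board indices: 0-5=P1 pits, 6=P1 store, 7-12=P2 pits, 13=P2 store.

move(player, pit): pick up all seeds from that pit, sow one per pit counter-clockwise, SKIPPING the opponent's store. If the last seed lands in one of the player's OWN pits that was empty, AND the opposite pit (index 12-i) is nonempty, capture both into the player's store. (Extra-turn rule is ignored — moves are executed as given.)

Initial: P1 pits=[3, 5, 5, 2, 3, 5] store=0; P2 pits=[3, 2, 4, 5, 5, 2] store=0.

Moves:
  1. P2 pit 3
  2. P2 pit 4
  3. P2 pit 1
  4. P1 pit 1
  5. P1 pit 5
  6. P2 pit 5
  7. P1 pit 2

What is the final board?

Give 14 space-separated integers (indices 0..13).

Move 1: P2 pit3 -> P1=[4,6,5,2,3,5](0) P2=[3,2,4,0,6,3](1)
Move 2: P2 pit4 -> P1=[5,7,6,3,3,5](0) P2=[3,2,4,0,0,4](2)
Move 3: P2 pit1 -> P1=[5,7,0,3,3,5](0) P2=[3,0,5,0,0,4](9)
Move 4: P1 pit1 -> P1=[5,0,1,4,4,6](1) P2=[4,1,5,0,0,4](9)
Move 5: P1 pit5 -> P1=[5,0,1,4,4,0](2) P2=[5,2,6,1,1,4](9)
Move 6: P2 pit5 -> P1=[6,1,2,4,4,0](2) P2=[5,2,6,1,1,0](10)
Move 7: P1 pit2 -> P1=[6,1,0,5,5,0](2) P2=[5,2,6,1,1,0](10)

Answer: 6 1 0 5 5 0 2 5 2 6 1 1 0 10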